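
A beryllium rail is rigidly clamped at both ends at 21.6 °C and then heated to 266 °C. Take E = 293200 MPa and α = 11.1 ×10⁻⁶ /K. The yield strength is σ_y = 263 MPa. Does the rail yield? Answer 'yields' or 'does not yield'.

yields

E = 293200 MPa = 293.2 GPa.
ΔT = 244.4 K. Constrained thermal stress σ = E·α·ΔT = 293.2×10³ MPa × 11.1×10⁻⁶ × 244.4 = 795 MPa (compressive).
Compare to σ_y = 263 MPa: σ ≥ σ_y, so it yields.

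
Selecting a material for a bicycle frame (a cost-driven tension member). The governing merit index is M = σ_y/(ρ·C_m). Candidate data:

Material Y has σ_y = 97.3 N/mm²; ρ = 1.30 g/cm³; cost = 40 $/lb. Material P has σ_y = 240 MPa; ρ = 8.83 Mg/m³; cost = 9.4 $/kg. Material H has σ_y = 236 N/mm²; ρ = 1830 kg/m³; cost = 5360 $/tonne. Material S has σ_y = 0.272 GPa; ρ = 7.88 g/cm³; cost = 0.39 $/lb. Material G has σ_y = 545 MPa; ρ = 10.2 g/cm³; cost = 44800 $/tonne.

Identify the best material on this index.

Putting every candidate on a common basis:
  material Y: σ_y = 97.30 MPa, ρ = 1300 kg/m³, cost = 88.18 $/kg
  material P: σ_y = 240.0 MPa, ρ = 8830 kg/m³, cost = 9.400 $/kg
  material H: σ_y = 236.0 MPa, ρ = 1830 kg/m³, cost = 5.360 $/kg
  material S: σ_y = 272.0 MPa, ρ = 7880 kg/m³, cost = 0.8598 $/kg
  material G: σ_y = 545.0 MPa, ρ = 10200 kg/m³, cost = 44.80 $/kg
  material S: M = 40.1 kN·m per $
  material H: M = 24.1 kN·m per $
  material P: M = 2.89 kN·m per $
  material G: M = 1.19 kN·m per $
  material Y: M = 0.849 kN·m per $
Material S has the largest M.

material S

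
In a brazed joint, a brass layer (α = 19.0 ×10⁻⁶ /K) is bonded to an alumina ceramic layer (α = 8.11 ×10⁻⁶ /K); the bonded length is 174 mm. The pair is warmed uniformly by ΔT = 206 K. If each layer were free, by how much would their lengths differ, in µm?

390 µm

Δα = |19.0 − 8.11|×10⁻⁶/K = 10.9×10⁻⁶/K.
ΔL_mismatch = Δα·L·ΔT = 10.9×10⁻⁶ × 174.0 mm × 206.0 K = 390 µm.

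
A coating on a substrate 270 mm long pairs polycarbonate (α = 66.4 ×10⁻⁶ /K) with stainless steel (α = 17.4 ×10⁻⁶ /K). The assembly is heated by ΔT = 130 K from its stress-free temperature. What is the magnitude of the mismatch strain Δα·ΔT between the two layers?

Δα = |66.4 − 17.4|×10⁻⁶/K = 49.0×10⁻⁶/K.
Mismatch strain = Δα·ΔT = 49.0×10⁻⁶ × 130.0 = 6.37×10⁻³.

6.37×10⁻³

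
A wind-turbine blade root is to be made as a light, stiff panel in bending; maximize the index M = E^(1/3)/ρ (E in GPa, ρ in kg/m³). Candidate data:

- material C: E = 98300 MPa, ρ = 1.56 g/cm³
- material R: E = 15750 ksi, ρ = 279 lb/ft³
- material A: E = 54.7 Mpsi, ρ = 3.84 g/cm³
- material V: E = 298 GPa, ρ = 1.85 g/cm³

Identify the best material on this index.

material V

After converting to SI:
  material C: E = 98.30 GPa, ρ = 1560 kg/m³
  material R: E = 108.6 GPa, ρ = 4469 kg/m³
  material A: E = 377.1 GPa, ρ = 3840 kg/m³
  material V: E = 298.0 GPa, ρ = 1850 kg/m³
  material V: M = 3.61×10⁻³
  material C: M = 2.96×10⁻³
  material A: M = 1.88×10⁻³
  material R: M = 1.07×10⁻³
Material V ranks first.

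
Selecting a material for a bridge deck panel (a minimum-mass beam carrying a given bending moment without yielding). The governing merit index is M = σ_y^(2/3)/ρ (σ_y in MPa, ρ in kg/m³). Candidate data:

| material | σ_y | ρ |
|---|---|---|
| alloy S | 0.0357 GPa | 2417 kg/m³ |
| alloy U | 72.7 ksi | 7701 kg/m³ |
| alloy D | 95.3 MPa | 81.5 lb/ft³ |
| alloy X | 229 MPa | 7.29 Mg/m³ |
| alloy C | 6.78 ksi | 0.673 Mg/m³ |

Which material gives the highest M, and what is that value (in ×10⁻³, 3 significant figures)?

alloy C, M = 19.3×10⁻³

After converting to SI:
  alloy S: σ_y = 35.70 MPa, ρ = 2417 kg/m³
  alloy U: σ_y = 501.2 MPa, ρ = 7701 kg/m³
  alloy D: σ_y = 95.30 MPa, ρ = 1306 kg/m³
  alloy X: σ_y = 229.0 MPa, ρ = 7290 kg/m³
  alloy C: σ_y = 46.75 MPa, ρ = 673.0 kg/m³
  alloy C: M = 19.3×10⁻³
  alloy D: M = 16.0×10⁻³
  alloy U: M = 8.19×10⁻³
  alloy X: M = 5.13×10⁻³
  alloy S: M = 4.49×10⁻³
Alloy C has the largest M.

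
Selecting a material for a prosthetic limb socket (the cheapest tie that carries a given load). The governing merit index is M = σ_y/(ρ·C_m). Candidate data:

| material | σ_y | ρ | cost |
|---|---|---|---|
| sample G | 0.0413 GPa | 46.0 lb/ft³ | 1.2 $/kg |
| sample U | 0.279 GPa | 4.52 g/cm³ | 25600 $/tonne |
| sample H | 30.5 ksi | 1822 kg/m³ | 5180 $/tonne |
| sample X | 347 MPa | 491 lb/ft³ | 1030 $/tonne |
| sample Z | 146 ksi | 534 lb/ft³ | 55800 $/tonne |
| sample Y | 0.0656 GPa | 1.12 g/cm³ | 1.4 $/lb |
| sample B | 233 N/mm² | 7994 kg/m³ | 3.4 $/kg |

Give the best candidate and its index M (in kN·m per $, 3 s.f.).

Normalizing units and computing the index:
  sample G: σ_y = 41.30 MPa, ρ = 736.8 kg/m³, cost = 1.200 $/kg
  sample U: σ_y = 279.0 MPa, ρ = 4520 kg/m³, cost = 25.60 $/kg
  sample H: σ_y = 210.3 MPa, ρ = 1822 kg/m³, cost = 5.180 $/kg
  sample X: σ_y = 347.0 MPa, ρ = 7865 kg/m³, cost = 1.030 $/kg
  sample Z: σ_y = 1007 MPa, ρ = 8554 kg/m³, cost = 55.80 $/kg
  sample Y: σ_y = 65.60 MPa, ρ = 1120 kg/m³, cost = 3.086 $/kg
  sample B: σ_y = 233.0 MPa, ρ = 7994 kg/m³, cost = 3.400 $/kg
  sample G: M = 46.7 kN·m per $
  sample X: M = 42.8 kN·m per $
  sample H: M = 22.3 kN·m per $
  sample Y: M = 19.0 kN·m per $
  sample B: M = 8.57 kN·m per $
  sample U: M = 2.41 kN·m per $
  sample Z: M = 2.11 kN·m per $
Highest index: sample G.

sample G, M = 46.7 kN·m per $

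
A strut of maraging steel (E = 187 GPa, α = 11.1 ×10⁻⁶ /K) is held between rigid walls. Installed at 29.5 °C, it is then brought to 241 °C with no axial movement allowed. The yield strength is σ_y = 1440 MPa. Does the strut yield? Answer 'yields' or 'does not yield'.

ΔT = 211.5 K. Constrained thermal stress σ = E·α·ΔT = 187.0×10³ MPa × 11.1×10⁻⁶ × 211.5 = 439 MPa (compressive).
Compare to σ_y = 1440 MPa: σ < σ_y, so it does not yield.

does not yield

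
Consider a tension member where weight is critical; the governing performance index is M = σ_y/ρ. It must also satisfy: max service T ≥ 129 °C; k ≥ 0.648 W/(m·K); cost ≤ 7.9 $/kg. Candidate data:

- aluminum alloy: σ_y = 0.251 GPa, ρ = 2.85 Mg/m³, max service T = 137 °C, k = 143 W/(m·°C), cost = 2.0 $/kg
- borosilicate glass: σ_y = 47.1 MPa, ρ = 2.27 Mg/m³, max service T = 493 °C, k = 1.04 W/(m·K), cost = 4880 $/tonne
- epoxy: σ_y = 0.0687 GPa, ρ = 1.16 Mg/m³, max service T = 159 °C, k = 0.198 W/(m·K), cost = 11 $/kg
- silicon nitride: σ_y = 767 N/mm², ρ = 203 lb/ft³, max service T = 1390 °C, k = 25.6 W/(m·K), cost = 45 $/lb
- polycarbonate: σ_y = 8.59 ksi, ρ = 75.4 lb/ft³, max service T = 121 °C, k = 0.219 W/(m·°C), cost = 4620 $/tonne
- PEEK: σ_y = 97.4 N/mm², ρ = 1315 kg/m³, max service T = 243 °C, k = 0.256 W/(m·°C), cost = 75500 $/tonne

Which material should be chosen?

Screen on constraints: max service T ≥ 129 °C; k ≥ 0.648 W/(m·K); cost ≤ 7.9 $/kg. Survivors: aluminum alloy, borosilicate glass.
Convert each candidate to consistent units, then evaluate M:
  aluminum alloy: σ_y = 251.0 MPa, ρ = 2850 kg/m³
  borosilicate glass: σ_y = 47.10 MPa, ρ = 2270 kg/m³
  aluminum alloy: M = 88.1 kN·m/kg
  borosilicate glass: M = 20.7 kN·m/kg
Highest index: aluminum alloy.

aluminum alloy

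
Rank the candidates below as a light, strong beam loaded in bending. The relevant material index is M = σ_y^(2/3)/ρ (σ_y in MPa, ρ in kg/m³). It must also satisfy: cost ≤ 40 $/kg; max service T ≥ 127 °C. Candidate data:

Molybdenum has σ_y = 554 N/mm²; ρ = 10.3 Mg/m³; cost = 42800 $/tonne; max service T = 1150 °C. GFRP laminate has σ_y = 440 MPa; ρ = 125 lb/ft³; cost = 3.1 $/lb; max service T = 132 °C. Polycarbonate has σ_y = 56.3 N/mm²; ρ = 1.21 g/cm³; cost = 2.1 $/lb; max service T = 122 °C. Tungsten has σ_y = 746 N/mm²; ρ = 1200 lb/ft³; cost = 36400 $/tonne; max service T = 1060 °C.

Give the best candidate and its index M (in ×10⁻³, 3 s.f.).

Screen on constraints: cost ≤ 40 $/kg; max service T ≥ 127 °C. Survivors: GFRP laminate, tungsten.
Putting every candidate on a common basis:
  GFRP laminate: σ_y = 440.0 MPa, ρ = 2002 kg/m³
  tungsten: σ_y = 746.0 MPa, ρ = 19220 kg/m³
  GFRP laminate: M = 28.9×10⁻³
  tungsten: M = 4.28×10⁻³
Highest index: GFRP laminate.

GFRP laminate, M = 28.9×10⁻³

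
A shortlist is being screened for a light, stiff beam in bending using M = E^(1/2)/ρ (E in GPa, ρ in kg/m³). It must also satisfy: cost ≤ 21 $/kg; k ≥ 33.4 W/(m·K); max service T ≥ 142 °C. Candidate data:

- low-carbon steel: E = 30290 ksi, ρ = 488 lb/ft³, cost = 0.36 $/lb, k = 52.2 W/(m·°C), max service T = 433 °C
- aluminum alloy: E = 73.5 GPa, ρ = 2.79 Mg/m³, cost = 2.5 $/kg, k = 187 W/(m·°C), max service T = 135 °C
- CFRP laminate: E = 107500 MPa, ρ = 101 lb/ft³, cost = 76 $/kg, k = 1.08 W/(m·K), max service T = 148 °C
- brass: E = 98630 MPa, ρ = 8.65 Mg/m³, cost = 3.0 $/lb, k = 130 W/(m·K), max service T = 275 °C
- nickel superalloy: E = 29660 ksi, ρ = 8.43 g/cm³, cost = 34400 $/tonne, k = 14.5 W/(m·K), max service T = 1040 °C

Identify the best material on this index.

low-carbon steel

Screen on constraints: cost ≤ 21 $/kg; k ≥ 33.4 W/(m·K); max service T ≥ 142 °C. Survivors: low-carbon steel, brass.
In SI units:
  low-carbon steel: E = 208.8 GPa, ρ = 7817 kg/m³
  brass: E = 98.63 GPa, ρ = 8650 kg/m³
  low-carbon steel: M = 1.85×10⁻³
  brass: M = 1.15×10⁻³
Highest index: low-carbon steel.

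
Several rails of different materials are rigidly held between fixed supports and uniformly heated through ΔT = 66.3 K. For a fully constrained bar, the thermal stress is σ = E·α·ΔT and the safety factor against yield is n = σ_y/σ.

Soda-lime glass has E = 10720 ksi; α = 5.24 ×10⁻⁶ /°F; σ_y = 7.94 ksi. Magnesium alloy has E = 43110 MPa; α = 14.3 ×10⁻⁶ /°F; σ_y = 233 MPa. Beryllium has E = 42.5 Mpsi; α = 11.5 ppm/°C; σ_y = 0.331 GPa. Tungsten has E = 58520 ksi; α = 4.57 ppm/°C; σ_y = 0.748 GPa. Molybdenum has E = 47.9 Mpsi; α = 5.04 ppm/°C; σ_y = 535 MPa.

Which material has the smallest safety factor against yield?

soda-lime glass

Converting E to GPa, α to ×10⁻⁶/K, σ_y to MPa, then σ and n for each:
  soda-lime glass: E = 73.91, α = 9.43, σ_y = 54.74 → σ = 46.2 MPa, n = 1.18
  magnesium alloy: E = 43.11, α = 25.7, σ_y = 233.0 → σ = 73.6 MPa, n = 3.17
  beryllium: E = 293.0, α = 11.5, σ_y = 331.0 → σ = 223 MPa, n = 1.48
  tungsten: E = 403.5, α = 4.57, σ_y = 748.0 → σ = 122 MPa, n = 6.12
  molybdenum: E = 330.3, α = 5.04, σ_y = 535.0 → σ = 110 MPa, n = 4.85
Soda-lime glass has the lowest safety factor, n = 1.18.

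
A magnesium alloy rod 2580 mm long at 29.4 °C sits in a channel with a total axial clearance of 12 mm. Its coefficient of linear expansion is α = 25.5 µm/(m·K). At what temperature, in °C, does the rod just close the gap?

212 °C

α·L₀·ΔT = 12.0 mm ⇒ ΔT = 12.0 / (25.5×10⁻⁶ × 2580.0) = 182.4 K.
T = 29.4 + 182.4 = 211.8 °C.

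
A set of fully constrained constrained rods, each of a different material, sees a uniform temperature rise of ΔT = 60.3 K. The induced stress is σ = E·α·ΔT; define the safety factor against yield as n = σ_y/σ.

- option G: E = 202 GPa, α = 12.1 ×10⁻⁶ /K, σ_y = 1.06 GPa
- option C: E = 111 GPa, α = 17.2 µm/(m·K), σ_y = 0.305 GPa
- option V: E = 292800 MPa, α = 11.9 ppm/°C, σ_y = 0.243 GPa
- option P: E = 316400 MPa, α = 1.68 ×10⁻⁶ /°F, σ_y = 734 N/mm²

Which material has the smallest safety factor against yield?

Per material, after unit conversion:
  option G: E = 202.0, α = 12.1, σ_y = 1060 → σ = 147 MPa, n = 7.19
  option C: E = 111.0, α = 17.2, σ_y = 305.0 → σ = 115 MPa, n = 2.65
  option V: E = 292.8, α = 11.9, σ_y = 243.0 → σ = 210 MPa, n = 1.16
  option P: E = 316.4, α = 3.02, σ_y = 734.0 → σ = 57.7 MPa, n = 12.7
Option V has the lowest safety factor, n = 1.16.

option V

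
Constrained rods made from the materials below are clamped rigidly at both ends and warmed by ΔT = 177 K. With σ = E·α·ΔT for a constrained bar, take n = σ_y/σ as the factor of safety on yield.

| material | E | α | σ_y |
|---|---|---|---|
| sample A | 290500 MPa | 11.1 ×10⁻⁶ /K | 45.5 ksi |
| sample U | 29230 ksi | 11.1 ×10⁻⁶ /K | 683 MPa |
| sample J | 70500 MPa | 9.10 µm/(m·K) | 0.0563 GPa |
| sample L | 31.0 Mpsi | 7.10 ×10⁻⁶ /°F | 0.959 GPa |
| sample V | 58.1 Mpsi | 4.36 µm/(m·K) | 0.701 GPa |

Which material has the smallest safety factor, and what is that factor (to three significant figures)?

sample J, n = 0.496

Converting E to GPa, α to ×10⁻⁶/K, σ_y to MPa, then σ and n for each:
  sample A: E = 290.5, α = 11.1, σ_y = 313.7 → σ = 571 MPa, n = 0.550
  sample U: E = 201.5, α = 11.1, σ_y = 683.0 → σ = 396 MPa, n = 1.72
  sample J: E = 70.50, α = 9.10, σ_y = 56.30 → σ = 114 MPa, n = 0.496
  sample L: E = 213.7, α = 12.8, σ_y = 959.0 → σ = 483 MPa, n = 1.98
  sample V: E = 400.6, α = 4.36, σ_y = 701.0 → σ = 309 MPa, n = 2.27
The minimum is sample J at n = 0.496.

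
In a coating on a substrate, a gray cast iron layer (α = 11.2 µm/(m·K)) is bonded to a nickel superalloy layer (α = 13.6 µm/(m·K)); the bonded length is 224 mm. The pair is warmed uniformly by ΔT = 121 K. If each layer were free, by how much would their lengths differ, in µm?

Δα = |11.2 − 13.6|×10⁻⁶/K = 2.40×10⁻⁶/K.
ΔL_mismatch = Δα·L·ΔT = 2.40×10⁻⁶ × 224.0 mm × 121.0 K = 65.0 µm.

65.0 µm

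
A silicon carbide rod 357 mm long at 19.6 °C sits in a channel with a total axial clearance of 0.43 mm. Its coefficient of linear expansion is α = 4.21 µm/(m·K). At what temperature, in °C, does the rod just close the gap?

α·L₀·ΔT = 0.43 mm ⇒ ΔT = 0.43 / (4.21×10⁻⁶ × 357.0) = 286.1 K.
T = 19.6 + 286.1 = 305.7 °C.

306 °C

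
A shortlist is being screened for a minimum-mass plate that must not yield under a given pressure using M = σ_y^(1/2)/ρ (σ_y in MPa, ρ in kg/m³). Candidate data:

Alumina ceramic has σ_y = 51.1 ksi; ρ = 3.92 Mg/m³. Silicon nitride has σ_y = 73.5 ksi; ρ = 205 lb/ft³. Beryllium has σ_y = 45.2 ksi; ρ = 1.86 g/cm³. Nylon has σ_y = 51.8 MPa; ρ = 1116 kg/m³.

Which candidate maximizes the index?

beryllium

After converting to SI:
  alumina ceramic: σ_y = 352.3 MPa, ρ = 3920 kg/m³
  silicon nitride: σ_y = 506.8 MPa, ρ = 3284 kg/m³
  beryllium: σ_y = 311.6 MPa, ρ = 1860 kg/m³
  nylon: σ_y = 51.80 MPa, ρ = 1116 kg/m³
  beryllium: M = 9.49×10⁻³
  silicon nitride: M = 6.86×10⁻³
  nylon: M = 6.45×10⁻³
  alumina ceramic: M = 4.79×10⁻³
The maximum is for beryllium.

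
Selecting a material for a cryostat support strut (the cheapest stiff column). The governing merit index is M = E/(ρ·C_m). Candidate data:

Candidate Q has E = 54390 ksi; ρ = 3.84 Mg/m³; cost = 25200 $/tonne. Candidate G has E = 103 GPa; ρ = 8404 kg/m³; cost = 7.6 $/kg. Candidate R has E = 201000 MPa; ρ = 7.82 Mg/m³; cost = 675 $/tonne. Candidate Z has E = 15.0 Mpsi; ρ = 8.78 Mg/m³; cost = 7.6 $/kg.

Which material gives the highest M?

candidate R

In SI units:
  candidate Q: E = 375.0 GPa, ρ = 3840 kg/m³, cost = 25.20 $/kg
  candidate G: E = 103.0 GPa, ρ = 8404 kg/m³, cost = 7.600 $/kg
  candidate R: E = 201.0 GPa, ρ = 7820 kg/m³, cost = 0.6750 $/kg
  candidate Z: E = 103.4 GPa, ρ = 8780 kg/m³, cost = 7.600 $/kg
  candidate R: M = 38.1 MN·m per $
  candidate Q: M = 3.88 MN·m per $
  candidate G: M = 1.61 MN·m per $
  candidate Z: M = 1.55 MN·m per $
Highest index: candidate R.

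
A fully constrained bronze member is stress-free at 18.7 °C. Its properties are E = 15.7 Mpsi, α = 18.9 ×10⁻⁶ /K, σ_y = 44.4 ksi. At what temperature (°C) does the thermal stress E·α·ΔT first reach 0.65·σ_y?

E = 15.7 Mpsi = 108.2 GPa.
σ_y = 44.4 ksi = 306.1 MPa.
E·α·ΔT = 199.0 MPa ⇒ ΔT = 199.0 / (108.2×10³ × 18.9×10⁻⁶) = 97.26 K.
T = 18.7 + 97.26 = 116.0 °C.

116 °C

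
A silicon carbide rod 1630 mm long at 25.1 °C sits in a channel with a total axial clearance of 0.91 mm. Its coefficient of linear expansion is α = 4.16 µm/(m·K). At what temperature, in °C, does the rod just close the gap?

α·L₀·ΔT = 0.91 mm ⇒ ΔT = 0.91 / (4.16×10⁻⁶ × 1630.0) = 134.2 K.
T = 25.1 + 134.2 = 159.3 °C.

159 °C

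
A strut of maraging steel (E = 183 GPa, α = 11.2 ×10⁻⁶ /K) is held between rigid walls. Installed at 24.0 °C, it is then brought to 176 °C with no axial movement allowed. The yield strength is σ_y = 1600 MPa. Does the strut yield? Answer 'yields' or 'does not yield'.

ΔT = 152.0 K. Constrained thermal stress σ = E·α·ΔT = 183.0×10³ MPa × 11.2×10⁻⁶ × 152.0 = 312 MPa (compressive).
Compare to σ_y = 1600 MPa: σ < σ_y, so it does not yield.

does not yield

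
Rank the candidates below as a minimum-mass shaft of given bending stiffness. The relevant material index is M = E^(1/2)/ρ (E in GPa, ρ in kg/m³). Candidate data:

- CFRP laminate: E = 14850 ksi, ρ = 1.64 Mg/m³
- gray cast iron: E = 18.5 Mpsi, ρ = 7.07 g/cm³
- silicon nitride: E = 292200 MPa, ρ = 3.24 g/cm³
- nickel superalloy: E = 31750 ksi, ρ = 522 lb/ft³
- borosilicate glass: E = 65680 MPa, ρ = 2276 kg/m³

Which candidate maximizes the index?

After converting to SI:
  CFRP laminate: E = 102.4 GPa, ρ = 1640 kg/m³
  gray cast iron: E = 127.6 GPa, ρ = 7070 kg/m³
  silicon nitride: E = 292.2 GPa, ρ = 3240 kg/m³
  nickel superalloy: E = 218.9 GPa, ρ = 8362 kg/m³
  borosilicate glass: E = 65.68 GPa, ρ = 2276 kg/m³
  CFRP laminate: M = 6.17×10⁻³
  silicon nitride: M = 5.28×10⁻³
  borosilicate glass: M = 3.56×10⁻³
  nickel superalloy: M = 1.77×10⁻³
  gray cast iron: M = 1.60×10⁻³
CFRP laminate has the largest M.

CFRP laminate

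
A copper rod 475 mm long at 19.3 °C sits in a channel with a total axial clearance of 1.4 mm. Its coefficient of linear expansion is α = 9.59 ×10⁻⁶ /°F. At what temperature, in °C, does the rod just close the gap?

190 °C

α = 9.59×10⁻⁶/°F × 9/5 = 17.3×10⁻⁶/K.
α·L₀·ΔT = 1.4 mm ⇒ ΔT = 1.4 / (17.3×10⁻⁶ × 475.0) = 170.7 K.
T = 19.3 + 170.7 = 190.0 °C.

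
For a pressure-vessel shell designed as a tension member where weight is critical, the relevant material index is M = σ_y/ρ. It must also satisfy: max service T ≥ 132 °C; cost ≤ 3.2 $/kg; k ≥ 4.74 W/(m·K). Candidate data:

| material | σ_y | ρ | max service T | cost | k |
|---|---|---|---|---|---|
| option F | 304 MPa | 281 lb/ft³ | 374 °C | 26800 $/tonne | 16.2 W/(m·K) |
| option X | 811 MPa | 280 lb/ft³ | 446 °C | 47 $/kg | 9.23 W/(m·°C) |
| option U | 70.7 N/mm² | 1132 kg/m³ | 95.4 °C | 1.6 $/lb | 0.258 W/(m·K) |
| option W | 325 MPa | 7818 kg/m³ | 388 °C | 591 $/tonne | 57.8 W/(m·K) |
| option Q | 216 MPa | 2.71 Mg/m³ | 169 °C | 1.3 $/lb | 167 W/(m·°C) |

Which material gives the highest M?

Screen on constraints: max service T ≥ 132 °C; cost ≤ 3.2 $/kg; k ≥ 4.74 W/(m·K). Survivors: option W, option Q.
After converting to SI:
  option W: σ_y = 325.0 MPa, ρ = 7818 kg/m³
  option Q: σ_y = 216.0 MPa, ρ = 2710 kg/m³
  option Q: M = 79.7 kN·m/kg
  option W: M = 41.6 kN·m/kg
Option Q has the largest M.

option Q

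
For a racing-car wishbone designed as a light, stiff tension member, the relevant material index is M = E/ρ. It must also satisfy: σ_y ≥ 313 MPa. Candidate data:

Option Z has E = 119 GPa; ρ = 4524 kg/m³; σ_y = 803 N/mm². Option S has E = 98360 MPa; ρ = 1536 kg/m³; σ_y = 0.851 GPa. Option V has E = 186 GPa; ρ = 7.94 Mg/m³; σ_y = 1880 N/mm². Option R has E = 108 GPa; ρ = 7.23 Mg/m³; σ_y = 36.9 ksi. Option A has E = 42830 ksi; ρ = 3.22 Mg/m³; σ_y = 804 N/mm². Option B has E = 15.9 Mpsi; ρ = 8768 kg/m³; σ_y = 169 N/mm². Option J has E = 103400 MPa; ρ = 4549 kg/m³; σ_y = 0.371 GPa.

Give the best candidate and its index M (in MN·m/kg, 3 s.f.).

option A, M = 91.7 MN·m/kg

Screen on constraints: σ_y ≥ 313 MPa. Survivors: option Z, option S, option V, option A, option J.
Convert each candidate to consistent units, then evaluate M:
  option Z: E = 119.0 GPa, ρ = 4524 kg/m³
  option S: E = 98.36 GPa, ρ = 1536 kg/m³
  option V: E = 186.0 GPa, ρ = 7940 kg/m³
  option A: E = 295.3 GPa, ρ = 3220 kg/m³
  option J: E = 103.4 GPa, ρ = 4549 kg/m³
  option A: M = 91.7 MN·m/kg
  option S: M = 64.0 MN·m/kg
  option Z: M = 26.3 MN·m/kg
  option V: M = 23.4 MN·m/kg
  option J: M = 22.7 MN·m/kg
The maximum is for option A.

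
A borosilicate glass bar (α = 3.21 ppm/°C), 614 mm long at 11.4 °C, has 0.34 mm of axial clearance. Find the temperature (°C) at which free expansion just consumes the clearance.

184 °C

α·L₀·ΔT = 0.34 mm ⇒ ΔT = 0.34 / (3.21×10⁻⁶ × 614.0) = 172.5 K.
T = 11.4 + 172.5 = 183.9 °C.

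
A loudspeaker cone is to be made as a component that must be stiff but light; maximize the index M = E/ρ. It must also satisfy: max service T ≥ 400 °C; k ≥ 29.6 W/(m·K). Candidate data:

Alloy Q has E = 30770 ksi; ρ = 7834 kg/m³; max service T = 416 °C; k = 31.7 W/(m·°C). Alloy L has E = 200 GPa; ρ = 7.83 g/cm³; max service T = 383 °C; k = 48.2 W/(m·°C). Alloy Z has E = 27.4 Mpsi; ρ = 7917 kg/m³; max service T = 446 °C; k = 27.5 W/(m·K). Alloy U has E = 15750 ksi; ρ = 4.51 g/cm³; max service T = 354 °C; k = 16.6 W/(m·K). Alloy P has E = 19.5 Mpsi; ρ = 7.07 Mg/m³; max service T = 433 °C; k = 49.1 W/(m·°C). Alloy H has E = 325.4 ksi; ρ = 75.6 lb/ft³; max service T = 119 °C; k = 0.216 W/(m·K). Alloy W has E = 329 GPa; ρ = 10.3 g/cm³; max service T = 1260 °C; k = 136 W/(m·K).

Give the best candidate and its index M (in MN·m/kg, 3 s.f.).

Screen on constraints: max service T ≥ 400 °C; k ≥ 29.6 W/(m·K). Survivors: alloy Q, alloy P, alloy W.
In SI units:
  alloy Q: E = 212.2 GPa, ρ = 7834 kg/m³
  alloy P: E = 134.4 GPa, ρ = 7070 kg/m³
  alloy W: E = 329.0 GPa, ρ = 10300 kg/m³
  alloy W: M = 31.9 MN·m/kg
  alloy Q: M = 27.1 MN·m/kg
  alloy P: M = 19.0 MN·m/kg
Alloy W has the largest M.

alloy W, M = 31.9 MN·m/kg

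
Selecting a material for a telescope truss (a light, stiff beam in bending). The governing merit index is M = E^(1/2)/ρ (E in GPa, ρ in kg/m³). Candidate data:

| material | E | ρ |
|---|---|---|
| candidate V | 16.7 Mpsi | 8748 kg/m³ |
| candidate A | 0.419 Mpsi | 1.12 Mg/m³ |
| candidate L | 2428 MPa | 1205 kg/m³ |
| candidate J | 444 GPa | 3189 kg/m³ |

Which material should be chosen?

candidate J

After converting to SI:
  candidate V: E = 115.1 GPa, ρ = 8748 kg/m³
  candidate A: E = 2.889 GPa, ρ = 1120 kg/m³
  candidate L: E = 2.428 GPa, ρ = 1205 kg/m³
  candidate J: E = 444.0 GPa, ρ = 3189 kg/m³
  candidate J: M = 6.61×10⁻³
  candidate A: M = 1.52×10⁻³
  candidate L: M = 1.29×10⁻³
  candidate V: M = 1.23×10⁻³
Highest index: candidate J.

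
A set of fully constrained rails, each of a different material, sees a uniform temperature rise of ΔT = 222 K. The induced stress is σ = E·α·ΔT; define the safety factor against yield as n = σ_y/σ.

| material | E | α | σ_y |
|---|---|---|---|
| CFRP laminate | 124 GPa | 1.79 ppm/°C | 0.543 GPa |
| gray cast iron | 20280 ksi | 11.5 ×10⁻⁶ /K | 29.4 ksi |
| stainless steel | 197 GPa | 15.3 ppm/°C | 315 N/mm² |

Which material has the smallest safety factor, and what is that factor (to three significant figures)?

Per material, after unit conversion:
  CFRP laminate: E = 124.0, α = 1.79, σ_y = 543.0 → σ = 49.3 MPa, n = 11.0
  gray cast iron: E = 139.8, α = 11.5, σ_y = 202.7 → σ = 357 MPa, n = 0.568
  stainless steel: E = 197.0, α = 15.3, σ_y = 315.0 → σ = 669 MPa, n = 0.471
Smallest n: stainless steel with n = 0.471.

stainless steel, n = 0.471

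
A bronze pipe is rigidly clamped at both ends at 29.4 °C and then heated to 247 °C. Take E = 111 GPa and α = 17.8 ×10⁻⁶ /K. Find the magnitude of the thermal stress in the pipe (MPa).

ΔT = 217.6 K. Constrained thermal stress σ = E·α·ΔT = 111.0×10³ MPa × 17.8×10⁻⁶ × 217.6 = 430 MPa (compressive).

430 MPa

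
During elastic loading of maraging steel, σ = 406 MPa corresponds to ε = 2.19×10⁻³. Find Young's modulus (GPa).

185 GPa

E = σ/ε = 406 MPa / 2.19×10⁻³ = 185400 MPa = 185 GPa.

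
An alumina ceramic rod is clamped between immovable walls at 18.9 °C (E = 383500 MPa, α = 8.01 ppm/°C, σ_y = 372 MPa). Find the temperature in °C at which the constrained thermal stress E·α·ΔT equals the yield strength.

E = 383500 MPa = 383.5 GPa.
E·α·ΔT = 372.0 MPa ⇒ ΔT = 372.0 / (383.5×10³ × 8.01×10⁻⁶) = 121.1 K.
T = 18.9 + 121.1 = 140.0 °C.

140 °C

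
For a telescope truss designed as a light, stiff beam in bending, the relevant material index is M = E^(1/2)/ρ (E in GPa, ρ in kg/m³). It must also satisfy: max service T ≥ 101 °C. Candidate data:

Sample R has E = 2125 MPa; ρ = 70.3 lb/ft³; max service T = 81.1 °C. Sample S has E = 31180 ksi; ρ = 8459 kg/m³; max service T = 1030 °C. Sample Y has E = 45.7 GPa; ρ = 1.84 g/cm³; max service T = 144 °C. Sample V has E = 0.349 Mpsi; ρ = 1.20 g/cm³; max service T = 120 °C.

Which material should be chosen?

sample Y

Screen on constraints: max service T ≥ 101 °C. Survivors: sample S, sample Y, sample V.
After converting to SI:
  sample S: E = 215.0 GPa, ρ = 8459 kg/m³
  sample Y: E = 45.70 GPa, ρ = 1840 kg/m³
  sample V: E = 2.406 GPa, ρ = 1200 kg/m³
  sample Y: M = 3.67×10⁻³
  sample S: M = 1.73×10⁻³
  sample V: M = 1.29×10⁻³
Highest index: sample Y.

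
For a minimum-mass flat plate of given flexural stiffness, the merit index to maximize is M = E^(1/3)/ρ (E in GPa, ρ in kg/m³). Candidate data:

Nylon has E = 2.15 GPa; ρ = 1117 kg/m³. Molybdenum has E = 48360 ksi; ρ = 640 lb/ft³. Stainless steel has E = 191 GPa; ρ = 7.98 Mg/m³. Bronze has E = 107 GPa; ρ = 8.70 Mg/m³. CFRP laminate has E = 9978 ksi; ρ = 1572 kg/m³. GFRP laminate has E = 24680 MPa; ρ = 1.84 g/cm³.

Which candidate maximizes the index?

CFRP laminate

After converting to SI:
  nylon: E = 2.150 GPa, ρ = 1117 kg/m³
  molybdenum: E = 333.4 GPa, ρ = 10250 kg/m³
  stainless steel: E = 191.0 GPa, ρ = 7980 kg/m³
  bronze: E = 107.0 GPa, ρ = 8700 kg/m³
  CFRP laminate: E = 68.80 GPa, ρ = 1572 kg/m³
  GFRP laminate: E = 24.68 GPa, ρ = 1840 kg/m³
  CFRP laminate: M = 2.61×10⁻³
  GFRP laminate: M = 1.58×10⁻³
  nylon: M = 1.16×10⁻³
  stainless steel: M = 0.722×10⁻³
  molybdenum: M = 0.676×10⁻³
  bronze: M = 0.546×10⁻³
CFRP laminate has the largest M.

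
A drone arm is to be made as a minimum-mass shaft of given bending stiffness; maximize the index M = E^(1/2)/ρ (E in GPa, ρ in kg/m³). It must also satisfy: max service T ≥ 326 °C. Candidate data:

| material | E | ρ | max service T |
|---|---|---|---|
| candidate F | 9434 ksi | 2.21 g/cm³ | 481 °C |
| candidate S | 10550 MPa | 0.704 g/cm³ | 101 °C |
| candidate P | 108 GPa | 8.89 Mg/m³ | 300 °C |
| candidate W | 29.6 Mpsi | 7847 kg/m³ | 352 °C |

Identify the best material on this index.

candidate F

Screen on constraints: max service T ≥ 326 °C. Survivors: candidate F, candidate W.
After converting to SI:
  candidate F: E = 65.05 GPa, ρ = 2210 kg/m³
  candidate W: E = 204.1 GPa, ρ = 7847 kg/m³
  candidate F: M = 3.65×10⁻³
  candidate W: M = 1.82×10⁻³
Highest index: candidate F.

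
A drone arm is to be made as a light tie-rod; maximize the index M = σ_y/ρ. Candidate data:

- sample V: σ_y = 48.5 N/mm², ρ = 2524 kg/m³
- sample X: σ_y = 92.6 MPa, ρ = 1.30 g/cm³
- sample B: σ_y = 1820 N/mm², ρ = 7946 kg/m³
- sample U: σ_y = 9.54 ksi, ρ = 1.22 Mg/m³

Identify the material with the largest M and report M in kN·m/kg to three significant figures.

Putting every candidate on a common basis:
  sample V: σ_y = 48.50 MPa, ρ = 2524 kg/m³
  sample X: σ_y = 92.60 MPa, ρ = 1300 kg/m³
  sample B: σ_y = 1820 MPa, ρ = 7946 kg/m³
  sample U: σ_y = 65.78 MPa, ρ = 1220 kg/m³
  sample B: M = 229 kN·m/kg
  sample X: M = 71.2 kN·m/kg
  sample U: M = 53.9 kN·m/kg
  sample V: M = 19.2 kN·m/kg
Sample B ranks first.

sample B, M = 229 kN·m/kg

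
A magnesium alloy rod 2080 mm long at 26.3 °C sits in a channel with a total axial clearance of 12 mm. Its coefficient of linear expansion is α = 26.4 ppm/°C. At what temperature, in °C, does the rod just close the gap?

245 °C

α·L₀·ΔT = 12.0 mm ⇒ ΔT = 12.0 / (26.4×10⁻⁶ × 2080.0) = 218.5 K.
T = 26.3 + 218.5 = 244.8 °C.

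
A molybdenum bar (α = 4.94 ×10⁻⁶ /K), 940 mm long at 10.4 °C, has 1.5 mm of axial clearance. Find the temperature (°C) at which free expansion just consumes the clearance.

α·L₀·ΔT = 1.5 mm ⇒ ΔT = 1.5 / (4.94×10⁻⁶ × 940.0) = 323.0 K.
T = 10.4 + 323.0 = 333.4 °C.

333 °C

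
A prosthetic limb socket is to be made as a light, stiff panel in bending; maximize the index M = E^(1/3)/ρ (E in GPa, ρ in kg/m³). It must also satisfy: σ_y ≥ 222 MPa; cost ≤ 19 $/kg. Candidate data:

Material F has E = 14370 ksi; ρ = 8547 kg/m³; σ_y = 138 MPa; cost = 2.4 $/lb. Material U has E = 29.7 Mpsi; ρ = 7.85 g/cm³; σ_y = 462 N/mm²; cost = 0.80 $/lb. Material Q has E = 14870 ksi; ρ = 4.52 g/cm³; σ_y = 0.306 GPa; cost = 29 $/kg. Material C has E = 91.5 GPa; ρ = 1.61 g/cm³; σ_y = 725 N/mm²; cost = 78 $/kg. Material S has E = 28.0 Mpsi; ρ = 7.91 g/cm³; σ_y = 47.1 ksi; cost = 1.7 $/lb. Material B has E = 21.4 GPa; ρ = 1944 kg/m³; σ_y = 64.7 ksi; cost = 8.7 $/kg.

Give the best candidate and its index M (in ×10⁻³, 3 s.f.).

material B, M = 1.43×10⁻³

Screen on constraints: σ_y ≥ 222 MPa; cost ≤ 19 $/kg. Survivors: material U, material S, material B.
Convert each candidate to consistent units, then evaluate M:
  material U: E = 204.8 GPa, ρ = 7850 kg/m³
  material S: E = 193.1 GPa, ρ = 7910 kg/m³
  material B: E = 21.40 GPa, ρ = 1944 kg/m³
  material B: M = 1.43×10⁻³
  material U: M = 0.751×10⁻³
  material S: M = 0.731×10⁻³
Highest index: material B.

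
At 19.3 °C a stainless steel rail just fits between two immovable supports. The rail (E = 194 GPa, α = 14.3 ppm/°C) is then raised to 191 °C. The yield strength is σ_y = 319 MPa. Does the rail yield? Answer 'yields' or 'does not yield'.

ΔT = 171.7 K. Constrained thermal stress σ = E·α·ΔT = 194.0×10³ MPa × 14.3×10⁻⁶ × 171.7 = 476 MPa (compressive).
Compare to σ_y = 319 MPa: σ ≥ σ_y, so it yields.

yields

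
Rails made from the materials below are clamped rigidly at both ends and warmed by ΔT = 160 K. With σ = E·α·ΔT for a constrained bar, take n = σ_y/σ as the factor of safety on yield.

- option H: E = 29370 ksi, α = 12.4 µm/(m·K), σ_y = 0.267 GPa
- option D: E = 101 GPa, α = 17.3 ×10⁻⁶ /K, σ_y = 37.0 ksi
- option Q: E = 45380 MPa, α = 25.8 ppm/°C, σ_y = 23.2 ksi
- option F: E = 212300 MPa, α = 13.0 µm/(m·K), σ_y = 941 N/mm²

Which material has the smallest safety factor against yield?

In consistent units (E in GPa, α in ×10⁻⁶/K, σ_y in MPa):
  option H: E = 202.5, α = 12.4, σ_y = 267.0 → σ = 402 MPa, n = 0.665
  option D: E = 101.0, α = 17.3, σ_y = 255.1 → σ = 280 MPa, n = 0.913
  option Q: E = 45.38, α = 25.8, σ_y = 160.0 → σ = 187 MPa, n = 0.854
  option F: E = 212.3, α = 13.0, σ_y = 941.0 → σ = 442 MPa, n = 2.13
Option H has the lowest safety factor, n = 0.665.

option H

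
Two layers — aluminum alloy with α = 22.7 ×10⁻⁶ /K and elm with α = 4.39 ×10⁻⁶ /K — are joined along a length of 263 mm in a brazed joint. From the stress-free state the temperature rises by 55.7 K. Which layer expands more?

α(aluminum alloy) = 22.7×10⁻⁶/K vs α(elm) = 4.39×10⁻⁶/K.
Higher α expands more for the same ΔT: aluminum alloy.

aluminum alloy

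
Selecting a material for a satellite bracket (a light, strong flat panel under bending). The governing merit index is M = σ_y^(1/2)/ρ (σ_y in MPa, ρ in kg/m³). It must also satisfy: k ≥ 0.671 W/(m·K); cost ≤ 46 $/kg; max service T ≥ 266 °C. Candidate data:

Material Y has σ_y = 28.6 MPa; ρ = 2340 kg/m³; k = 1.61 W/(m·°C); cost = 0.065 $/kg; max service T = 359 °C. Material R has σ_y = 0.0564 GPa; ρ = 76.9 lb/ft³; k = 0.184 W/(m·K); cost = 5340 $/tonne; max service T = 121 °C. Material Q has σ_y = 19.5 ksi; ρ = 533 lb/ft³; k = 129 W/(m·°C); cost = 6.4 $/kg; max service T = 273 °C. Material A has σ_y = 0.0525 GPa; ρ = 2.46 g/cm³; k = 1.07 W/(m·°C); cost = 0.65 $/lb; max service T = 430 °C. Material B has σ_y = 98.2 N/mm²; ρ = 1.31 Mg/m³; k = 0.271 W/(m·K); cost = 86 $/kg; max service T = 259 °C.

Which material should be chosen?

Screen on constraints: k ≥ 0.671 W/(m·K); cost ≤ 46 $/kg; max service T ≥ 266 °C. Survivors: material Y, material Q, material A.
Putting every candidate on a common basis:
  material Y: σ_y = 28.60 MPa, ρ = 2340 kg/m³
  material Q: σ_y = 134.4 MPa, ρ = 8538 kg/m³
  material A: σ_y = 52.50 MPa, ρ = 2460 kg/m³
  material A: M = 2.95×10⁻³
  material Y: M = 2.29×10⁻³
  material Q: M = 1.36×10⁻³
Highest index: material A.

material A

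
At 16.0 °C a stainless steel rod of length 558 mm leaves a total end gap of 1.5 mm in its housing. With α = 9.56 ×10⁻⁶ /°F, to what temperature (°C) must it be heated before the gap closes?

172 °C

α = 9.56×10⁻⁶/°F × 9/5 = 17.2×10⁻⁶/K.
α·L₀·ΔT = 1.5 mm ⇒ ΔT = 1.5 / (17.2×10⁻⁶ × 558.0) = 156.2 K.
T = 16.0 + 156.2 = 172.2 °C.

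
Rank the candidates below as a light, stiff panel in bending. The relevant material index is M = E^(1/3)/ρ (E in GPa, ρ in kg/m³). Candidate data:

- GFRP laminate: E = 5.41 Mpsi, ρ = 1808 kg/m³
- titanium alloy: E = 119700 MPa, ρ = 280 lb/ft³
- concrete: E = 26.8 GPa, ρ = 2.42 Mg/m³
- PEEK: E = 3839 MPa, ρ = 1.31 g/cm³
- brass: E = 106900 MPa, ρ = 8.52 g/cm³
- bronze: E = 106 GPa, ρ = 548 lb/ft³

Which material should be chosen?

In SI units:
  GFRP laminate: E = 37.30 GPa, ρ = 1808 kg/m³
  titanium alloy: E = 119.7 GPa, ρ = 4485 kg/m³
  concrete: E = 26.80 GPa, ρ = 2420 kg/m³
  PEEK: E = 3.839 GPa, ρ = 1310 kg/m³
  brass: E = 106.9 GPa, ρ = 8520 kg/m³
  bronze: E = 106.0 GPa, ρ = 8778 kg/m³
  GFRP laminate: M = 1.85×10⁻³
  concrete: M = 1.24×10⁻³
  PEEK: M = 1.20×10⁻³
  titanium alloy: M = 1.10×10⁻³
  brass: M = 0.557×10⁻³
  bronze: M = 0.539×10⁻³
Highest index: GFRP laminate.

GFRP laminate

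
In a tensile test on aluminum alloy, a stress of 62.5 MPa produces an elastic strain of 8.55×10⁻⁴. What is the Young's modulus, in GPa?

E = σ/ε = 62.5 MPa / 8.55×10⁻⁴ = 73100 MPa = 73.1 GPa.

73.1 GPa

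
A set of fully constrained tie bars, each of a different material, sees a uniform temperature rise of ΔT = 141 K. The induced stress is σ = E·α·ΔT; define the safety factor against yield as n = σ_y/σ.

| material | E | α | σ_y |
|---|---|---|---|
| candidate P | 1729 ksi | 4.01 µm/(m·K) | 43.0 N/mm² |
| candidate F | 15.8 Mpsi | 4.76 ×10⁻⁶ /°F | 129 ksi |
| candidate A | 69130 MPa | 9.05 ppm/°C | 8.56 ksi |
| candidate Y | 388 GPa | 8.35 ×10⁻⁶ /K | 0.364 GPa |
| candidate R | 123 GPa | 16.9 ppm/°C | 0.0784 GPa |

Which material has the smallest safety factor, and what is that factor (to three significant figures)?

In consistent units (E in GPa, α in ×10⁻⁶/K, σ_y in MPa):
  candidate P: E = 11.92, α = 4.01, σ_y = 43.00 → σ = 6.74 MPa, n = 6.38
  candidate F: E = 108.9, α = 8.57, σ_y = 889.4 → σ = 132 MPa, n = 6.76
  candidate A: E = 69.13, α = 9.05, σ_y = 59.02 → σ = 88.2 MPa, n = 0.669
  candidate Y: E = 388.0, α = 8.35, σ_y = 364.0 → σ = 457 MPa, n = 0.797
  candidate R: E = 123.0, α = 16.9, σ_y = 78.40 → σ = 293 MPa, n = 0.267
Smallest n: candidate R with n = 0.267.

candidate R, n = 0.267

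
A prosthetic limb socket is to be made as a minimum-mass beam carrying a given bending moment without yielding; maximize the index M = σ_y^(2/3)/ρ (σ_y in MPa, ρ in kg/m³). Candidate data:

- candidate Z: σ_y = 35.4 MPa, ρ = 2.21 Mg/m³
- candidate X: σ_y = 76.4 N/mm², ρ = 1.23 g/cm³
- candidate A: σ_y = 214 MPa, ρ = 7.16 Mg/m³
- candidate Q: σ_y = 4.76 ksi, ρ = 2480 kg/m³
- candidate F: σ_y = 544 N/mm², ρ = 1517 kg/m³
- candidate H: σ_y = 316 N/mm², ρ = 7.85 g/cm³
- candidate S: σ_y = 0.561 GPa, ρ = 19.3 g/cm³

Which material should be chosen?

In SI units:
  candidate Z: σ_y = 35.40 MPa, ρ = 2210 kg/m³
  candidate X: σ_y = 76.40 MPa, ρ = 1230 kg/m³
  candidate A: σ_y = 214.0 MPa, ρ = 7160 kg/m³
  candidate Q: σ_y = 32.82 MPa, ρ = 2480 kg/m³
  candidate F: σ_y = 544.0 MPa, ρ = 1517 kg/m³
  candidate H: σ_y = 316.0 MPa, ρ = 7850 kg/m³
  candidate S: σ_y = 561.0 MPa, ρ = 19300 kg/m³
  candidate F: M = 43.9×10⁻³
  candidate X: M = 14.6×10⁻³
  candidate H: M = 5.91×10⁻³
  candidate A: M = 5.00×10⁻³
  candidate Z: M = 4.88×10⁻³
  candidate Q: M = 4.13×10⁻³
  candidate S: M = 3.52×10⁻³
Highest index: candidate F.

candidate F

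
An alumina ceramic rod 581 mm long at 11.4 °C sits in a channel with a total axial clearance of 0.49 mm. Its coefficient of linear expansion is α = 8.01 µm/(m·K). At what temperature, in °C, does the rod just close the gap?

117 °C

α·L₀·ΔT = 0.49 mm ⇒ ΔT = 0.49 / (8.01×10⁻⁶ × 581.0) = 105.3 K.
T = 11.4 + 105.3 = 116.7 °C.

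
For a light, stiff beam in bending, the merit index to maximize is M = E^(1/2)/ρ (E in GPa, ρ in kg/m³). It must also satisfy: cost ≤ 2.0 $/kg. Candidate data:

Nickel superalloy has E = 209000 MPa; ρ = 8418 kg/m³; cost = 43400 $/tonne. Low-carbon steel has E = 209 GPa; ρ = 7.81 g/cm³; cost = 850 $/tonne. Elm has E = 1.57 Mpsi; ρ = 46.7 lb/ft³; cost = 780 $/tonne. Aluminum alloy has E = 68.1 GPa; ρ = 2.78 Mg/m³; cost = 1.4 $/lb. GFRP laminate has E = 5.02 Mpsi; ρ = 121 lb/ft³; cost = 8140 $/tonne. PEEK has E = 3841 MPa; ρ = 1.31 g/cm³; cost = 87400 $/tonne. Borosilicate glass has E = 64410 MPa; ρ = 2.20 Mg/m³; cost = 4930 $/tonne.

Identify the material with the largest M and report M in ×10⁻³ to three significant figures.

elm, M = 4.40×10⁻³

Screen on constraints: cost ≤ 2.0 $/kg. Survivors: low-carbon steel, elm.
Putting every candidate on a common basis:
  low-carbon steel: E = 209.0 GPa, ρ = 7810 kg/m³
  elm: E = 10.82 GPa, ρ = 748.1 kg/m³
  elm: M = 4.40×10⁻³
  low-carbon steel: M = 1.85×10⁻³
Highest index: elm.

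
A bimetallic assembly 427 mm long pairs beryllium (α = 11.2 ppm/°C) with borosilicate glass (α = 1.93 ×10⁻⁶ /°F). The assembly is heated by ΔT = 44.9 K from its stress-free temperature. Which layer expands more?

borosilicate glass: α = 1.93×10⁻⁶/°F × 9/5 = 3.47×10⁻⁶/K.
α(beryllium) = 11.2×10⁻⁶/K vs α(borosilicate glass) = 3.47×10⁻⁶/K.
Higher α expands more for the same ΔT: beryllium.

beryllium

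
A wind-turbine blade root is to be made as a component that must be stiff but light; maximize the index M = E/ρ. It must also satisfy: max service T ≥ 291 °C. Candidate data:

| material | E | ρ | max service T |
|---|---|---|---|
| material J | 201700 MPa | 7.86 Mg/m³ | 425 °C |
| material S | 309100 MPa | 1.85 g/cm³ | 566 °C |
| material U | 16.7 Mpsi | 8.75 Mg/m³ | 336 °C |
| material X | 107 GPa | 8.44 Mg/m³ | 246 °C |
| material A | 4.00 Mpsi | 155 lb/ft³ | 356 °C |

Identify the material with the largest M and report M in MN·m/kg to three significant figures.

material S, M = 167 MN·m/kg

Screen on constraints: max service T ≥ 291 °C. Survivors: material J, material S, material U, material A.
Putting every candidate on a common basis:
  material J: E = 201.7 GPa, ρ = 7860 kg/m³
  material S: E = 309.1 GPa, ρ = 1850 kg/m³
  material U: E = 115.1 GPa, ρ = 8750 kg/m³
  material A: E = 27.58 GPa, ρ = 2483 kg/m³
  material S: M = 167 MN·m/kg
  material J: M = 25.7 MN·m/kg
  material U: M = 13.2 MN·m/kg
  material A: M = 11.1 MN·m/kg
Material S ranks first.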